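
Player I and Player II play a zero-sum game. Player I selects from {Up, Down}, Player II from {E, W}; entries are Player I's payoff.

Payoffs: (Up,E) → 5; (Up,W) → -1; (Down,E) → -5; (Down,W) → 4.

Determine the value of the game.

1

Row minima: Up → -1, Down → -5; maximin = -1.
Column maxima: E → 5, W → 4; minimax = 4.
-1 ≠ 4, so there is no saddle point; optimal play is mixed.
Let Player I play Up with probability p. Expected payoff against E: 5p + (-5)(1−p) = 10p − 5; against W: (-1)p + 4(1−p) = −5p + 4.
Setting these equal: 10p − 5 = −5p + 4 ⇒ 15p = 9 ⇒ p = 3/5, and the value is (10)·(3/5) − 5 = 1.
For Player II: with q = P(E), equating Up's and Down's payoffs gives 6q − 1 = −9q + 4 ⇒ q = 1/3.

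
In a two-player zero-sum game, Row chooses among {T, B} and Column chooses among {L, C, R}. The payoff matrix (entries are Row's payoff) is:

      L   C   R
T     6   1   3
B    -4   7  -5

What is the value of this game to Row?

13/7

Row minima: T → 1, B → -5; maximin = 1.
Column maxima: L → 6, C → 7, R → 3; minimax = 3.
1 ≠ 3, so there is no saddle point; optimal play is mixed.
L is strictly dominated by R (it gives Row strictly more in every row), so Column never plays it.
On the remaining 2×2 (T, B vs C, R):
Let Row play T with probability p. Expected payoff against C: 1p + 7(1−p) = −6p + 7; against R: 3p + (-5)(1−p) = 8p − 5.
Setting these equal: −6p + 7 = 8p − 5 ⇒ −14p = -12 ⇒ p = 6/7, and the value is (-6)·(6/7) + 7 = 13/7.
For Column: with q = P(C), equating T's and B's payoffs gives −2q + 3 = 12q − 5 ⇒ q = 4/7.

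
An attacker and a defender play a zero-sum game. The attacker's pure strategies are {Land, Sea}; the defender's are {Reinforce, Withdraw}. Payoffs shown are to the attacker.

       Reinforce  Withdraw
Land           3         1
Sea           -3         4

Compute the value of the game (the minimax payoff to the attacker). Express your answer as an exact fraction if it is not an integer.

Row minima: Land → 1, Sea → -3; maximin = 1.
Column maxima: Reinforce → 3, Withdraw → 4; minimax = 3.
1 ≠ 3, so there is no saddle point; optimal play is mixed.
Let the attacker play Land with probability p. Expected payoff against Reinforce: 3p + (-3)(1−p) = 6p − 3; against Withdraw: 1p + 4(1−p) = −3p + 4.
Setting these equal: 6p − 3 = −3p + 4 ⇒ 9p = 7 ⇒ p = 7/9, and the value is (6)·(7/9) − 3 = 5/3.
For the defender: with q = P(Reinforce), equating Land's and Sea's payoffs gives 2q + 1 = −7q + 4 ⇒ q = 1/3.

5/3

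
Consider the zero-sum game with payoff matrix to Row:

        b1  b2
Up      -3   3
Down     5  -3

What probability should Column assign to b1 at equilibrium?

Row minima: Up → -3, Down → -3; maximin = -3.
Column maxima: b1 → 5, b2 → 3; minimax = 3.
-3 ≠ 3, so there is no saddle point; optimal play is mixed.
Let Row play Up with probability p. Expected payoff against b1: (-3)p + 5(1−p) = −8p + 5; against b2: 3p + (-3)(1−p) = 6p − 3.
Setting these equal: −8p + 5 = 6p − 3 ⇒ −14p = -8 ⇒ p = 4/7, and the value is (-8)·(4/7) + 5 = 3/7.
For Column: with q = P(b1), equating Up's and Down's payoffs gives −6q + 3 = 8q − 3 ⇒ q = 3/7.

3/7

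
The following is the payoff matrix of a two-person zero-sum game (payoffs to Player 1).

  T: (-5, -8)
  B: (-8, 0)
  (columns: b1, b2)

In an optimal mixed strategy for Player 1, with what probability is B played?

3/11

Row minima: T → -8, B → -8; maximin = -8.
Column maxima: b1 → -5, b2 → 0; minimax = -5.
-8 ≠ -5, so there is no saddle point; optimal play is mixed.
Let Player 1 play T with probability p. Expected payoff against b1: (-5)p + (-8)(1−p) = 3p − 8; against b2: (-8)p + 0(1−p) = −8p.
Setting these equal: 3p − 8 = −8p ⇒ 11p = 8 ⇒ p = 8/11, and the value is (3)·(8/11) − 8 = -64/11.
For Player 2: with q = P(b1), equating T's and B's payoffs gives 3q − 8 = −8q ⇒ q = 8/11.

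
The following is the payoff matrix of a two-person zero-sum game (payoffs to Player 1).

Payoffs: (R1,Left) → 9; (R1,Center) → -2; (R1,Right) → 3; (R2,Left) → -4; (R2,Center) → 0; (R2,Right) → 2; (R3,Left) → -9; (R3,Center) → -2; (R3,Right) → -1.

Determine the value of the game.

Row minima: R1 → -2, R2 → -4, R3 → -9; maximin = -2.
Column maxima: Left → 9, Center → 0, Right → 3; minimax = 0.
-2 ≠ 0, so there is no saddle point; optimal play is mixed.
R3 is strictly dominated by R2, so Player 1 never plays it.
Right is strictly dominated by Center (it gives Player 1 strictly more in every row), so Player 2 never plays it.
On the remaining 2×2 (R1, R2 vs Left, Center):
Let Player 1 play R1 with probability p. Expected payoff against Left: 9p + (-4)(1−p) = 13p − 4; against Center: (-2)p + 0(1−p) = −2p.
Setting these equal: 13p − 4 = −2p ⇒ 15p = 4 ⇒ p = 4/15, and the value is (13)·(4/15) − 4 = -8/15.
For Player 2: with q = P(Left), equating R1's and R2's payoffs gives 11q − 2 = −4q ⇒ q = 2/15.

-8/15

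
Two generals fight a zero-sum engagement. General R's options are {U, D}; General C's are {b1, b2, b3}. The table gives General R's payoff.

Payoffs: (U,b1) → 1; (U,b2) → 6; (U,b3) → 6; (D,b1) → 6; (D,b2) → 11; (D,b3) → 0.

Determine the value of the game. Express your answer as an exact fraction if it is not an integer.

36/11

Row minima: U → 1, D → 0; maximin = 1.
Column maxima: b1 → 6, b2 → 11, b3 → 6; minimax = 6.
1 ≠ 6, so there is no saddle point; optimal play is mixed.
b2 is strictly dominated by b1 (it gives General R strictly more in every row), so General C never plays it.
On the remaining 2×2 (U, D vs b1, b3):
Let General R play U with probability p. Expected payoff against b1: 1p + 6(1−p) = −5p + 6; against b3: 6p + 0(1−p) = 6p.
Setting these equal: −5p + 6 = 6p ⇒ −11p = -6 ⇒ p = 6/11, and the value is (-5)·(6/11) + 6 = 36/11.
For General C: with q = P(b1), equating U's and D's payoffs gives −5q + 6 = 6q ⇒ q = 6/11.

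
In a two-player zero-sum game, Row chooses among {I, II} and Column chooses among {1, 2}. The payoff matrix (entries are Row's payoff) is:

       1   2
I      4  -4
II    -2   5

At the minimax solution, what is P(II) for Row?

8/15

Row minima: I → -4, II → -2; maximin = -2.
Column maxima: 1 → 4, 2 → 5; minimax = 4.
-2 ≠ 4, so there is no saddle point; optimal play is mixed.
Let Row play I with probability p. Expected payoff against 1: 4p + (-2)(1−p) = 6p − 2; against 2: (-4)p + 5(1−p) = −9p + 5.
Setting these equal: 6p − 2 = −9p + 5 ⇒ 15p = 7 ⇒ p = 7/15, and the value is (6)·(7/15) − 2 = 4/5.
For Column: with q = P(1), equating I's and II's payoffs gives 8q − 4 = −7q + 5 ⇒ q = 3/5.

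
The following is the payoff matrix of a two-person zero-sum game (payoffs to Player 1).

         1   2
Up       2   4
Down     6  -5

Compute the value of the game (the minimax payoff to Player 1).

Row minima: Up → 2, Down → -5; maximin = 2.
Column maxima: 1 → 6, 2 → 4; minimax = 4.
2 ≠ 4, so there is no saddle point; optimal play is mixed.
Let Player 1 play Up with probability p. Expected payoff against 1: 2p + 6(1−p) = −4p + 6; against 2: 4p + (-5)(1−p) = 9p − 5.
Setting these equal: −4p + 6 = 9p − 5 ⇒ −13p = -11 ⇒ p = 11/13, and the value is (-4)·(11/13) + 6 = 34/13.
For Player 2: with q = P(1), equating Up's and Down's payoffs gives −2q + 4 = 11q − 5 ⇒ q = 9/13.

34/13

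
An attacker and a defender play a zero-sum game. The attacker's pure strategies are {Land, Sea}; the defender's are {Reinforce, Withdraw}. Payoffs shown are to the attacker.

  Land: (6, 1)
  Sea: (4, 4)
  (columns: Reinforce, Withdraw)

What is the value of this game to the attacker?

Row minima: Land → 1, Sea → 4; maximin = 4.
Column maxima: Reinforce → 6, Withdraw → 4; minimax = 4.
Since maximin = minimax = 4, there is a saddle point and the value is 4.

4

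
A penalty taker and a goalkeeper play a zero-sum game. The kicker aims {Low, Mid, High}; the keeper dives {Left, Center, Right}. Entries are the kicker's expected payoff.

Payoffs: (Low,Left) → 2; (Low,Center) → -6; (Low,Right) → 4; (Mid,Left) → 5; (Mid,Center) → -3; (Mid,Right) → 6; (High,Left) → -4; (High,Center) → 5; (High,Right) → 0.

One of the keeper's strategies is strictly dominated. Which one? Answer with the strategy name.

Left holds the kicker's payoff strictly below Right in every row: 2 < 4, 5 < 6, -4 < 0.
So Right is strictly dominated for the keeper.

Right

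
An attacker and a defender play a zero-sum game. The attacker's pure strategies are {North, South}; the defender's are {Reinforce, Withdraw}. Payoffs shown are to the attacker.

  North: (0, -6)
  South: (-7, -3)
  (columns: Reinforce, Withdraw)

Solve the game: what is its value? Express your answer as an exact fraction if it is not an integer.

-21/5

Row minima: North → -6, South → -7; maximin = -6.
Column maxima: Reinforce → 0, Withdraw → -3; minimax = -3.
-6 ≠ -3, so there is no saddle point; optimal play is mixed.
Let the attacker play North with probability p. Expected payoff against Reinforce: 0p + (-7)(1−p) = 7p − 7; against Withdraw: (-6)p + (-3)(1−p) = −3p − 3.
Setting these equal: 7p − 7 = −3p − 3 ⇒ 10p = 4 ⇒ p = 2/5, and the value is (7)·(2/5) − 7 = -21/5.
For the defender: with q = P(Reinforce), equating North's and South's payoffs gives 6q − 6 = −4q − 3 ⇒ q = 3/10.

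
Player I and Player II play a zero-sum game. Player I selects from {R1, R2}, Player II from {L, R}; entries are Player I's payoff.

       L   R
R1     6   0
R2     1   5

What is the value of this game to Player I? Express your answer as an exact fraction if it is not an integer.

3

Row minima: R1 → 0, R2 → 1; maximin = 1.
Column maxima: L → 6, R → 5; minimax = 5.
1 ≠ 5, so there is no saddle point; optimal play is mixed.
Let Player I play R1 with probability p. Expected payoff against L: 6p + 1(1−p) = 5p + 1; against R: 0p + 5(1−p) = −5p + 5.
Setting these equal: 5p + 1 = −5p + 5 ⇒ 10p = 4 ⇒ p = 2/5, and the value is (5)·(2/5) + 1 = 3.
For Player II: with q = P(L), equating R1's and R2's payoffs gives 6q = −4q + 5 ⇒ q = 1/2.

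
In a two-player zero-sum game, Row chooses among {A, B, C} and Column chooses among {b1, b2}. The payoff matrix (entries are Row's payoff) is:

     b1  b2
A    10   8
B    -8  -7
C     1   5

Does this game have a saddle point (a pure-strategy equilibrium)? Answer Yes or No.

Row minima: A → 8, B → -8, C → 1; maximin = 8.
Column maxima: b1 → 10, b2 → 8; minimax = 8.
maximin = minimax = 8, so a saddle point exists.

Yes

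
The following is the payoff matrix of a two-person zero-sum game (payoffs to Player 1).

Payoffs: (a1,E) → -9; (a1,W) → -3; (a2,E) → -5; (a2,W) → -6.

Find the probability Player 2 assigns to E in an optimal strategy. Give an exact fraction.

3/7

Row minima: a1 → -9, a2 → -6; maximin = -6.
Column maxima: E → -5, W → -3; minimax = -5.
-6 ≠ -5, so there is no saddle point; optimal play is mixed.
Let Player 1 play a1 with probability p. Expected payoff against E: (-9)p + (-5)(1−p) = −4p − 5; against W: (-3)p + (-6)(1−p) = 3p − 6.
Setting these equal: −4p − 5 = 3p − 6 ⇒ −7p = -1 ⇒ p = 1/7, and the value is (-4)·(1/7) − 5 = -39/7.
For Player 2: with q = P(E), equating a1's and a2's payoffs gives −6q − 3 = q − 6 ⇒ q = 3/7.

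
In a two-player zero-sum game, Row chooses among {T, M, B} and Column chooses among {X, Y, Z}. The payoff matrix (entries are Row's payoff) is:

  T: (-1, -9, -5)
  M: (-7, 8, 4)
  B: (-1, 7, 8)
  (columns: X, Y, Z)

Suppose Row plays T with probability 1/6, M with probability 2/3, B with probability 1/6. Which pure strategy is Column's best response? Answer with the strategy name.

If Column plays X, Row's expected payoff is (1/6)·(-1) + (2/3)·(-7) + (1/6)·(-1) = -5.
If Column plays Y, Row's expected payoff is (1/6)·(-9) + (2/3)·8 + (1/6)·7 = 5.
If Column plays Z, Row's expected payoff is (1/6)·(-5) + (2/3)·4 + (1/6)·8 = 19/6.
Column minimizes Row's payoff; the smallest is -5, so the best response is X.

X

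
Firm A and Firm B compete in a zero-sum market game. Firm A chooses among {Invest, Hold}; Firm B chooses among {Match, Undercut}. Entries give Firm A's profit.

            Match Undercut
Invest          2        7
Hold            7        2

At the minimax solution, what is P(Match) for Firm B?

1/2

Row minima: Invest → 2, Hold → 2; maximin = 2.
Column maxima: Match → 7, Undercut → 7; minimax = 7.
2 ≠ 7, so there is no saddle point; optimal play is mixed.
Let Firm A play Invest with probability p. Expected payoff against Match: 2p + 7(1−p) = −5p + 7; against Undercut: 7p + 2(1−p) = 5p + 2.
Setting these equal: −5p + 7 = 5p + 2 ⇒ −10p = -5 ⇒ p = 1/2, and the value is (-5)·(1/2) + 7 = 9/2.
For Firm B: with q = P(Match), equating Invest's and Hold's payoffs gives −5q + 7 = 5q + 2 ⇒ q = 1/2.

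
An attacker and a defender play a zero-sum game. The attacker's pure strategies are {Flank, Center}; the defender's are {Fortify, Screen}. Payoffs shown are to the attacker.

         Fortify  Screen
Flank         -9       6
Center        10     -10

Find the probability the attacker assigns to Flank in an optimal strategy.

4/7

Row minima: Flank → -9, Center → -10; maximin = -9.
Column maxima: Fortify → 10, Screen → 6; minimax = 6.
-9 ≠ 6, so there is no saddle point; optimal play is mixed.
Let the attacker play Flank with probability p. Expected payoff against Fortify: (-9)p + 10(1−p) = −19p + 10; against Screen: 6p + (-10)(1−p) = 16p − 10.
Setting these equal: −19p + 10 = 16p − 10 ⇒ −35p = -20 ⇒ p = 4/7, and the value is (-19)·(4/7) + 10 = -6/7.
For the defender: with q = P(Fortify), equating Flank's and Center's payoffs gives −15q + 6 = 20q − 10 ⇒ q = 16/35.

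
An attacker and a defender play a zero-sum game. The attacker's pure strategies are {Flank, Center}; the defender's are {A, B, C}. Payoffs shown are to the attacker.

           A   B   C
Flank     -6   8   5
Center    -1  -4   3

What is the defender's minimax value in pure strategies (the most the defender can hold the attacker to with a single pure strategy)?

-1

Column maxima: A → -1, B → 8, C → 5.
The smallest of these is -1.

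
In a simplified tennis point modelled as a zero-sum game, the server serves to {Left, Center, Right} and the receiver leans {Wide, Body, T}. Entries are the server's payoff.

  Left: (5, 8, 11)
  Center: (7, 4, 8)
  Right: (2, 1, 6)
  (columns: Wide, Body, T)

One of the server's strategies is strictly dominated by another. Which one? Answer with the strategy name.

Right

Left gives a strictly higher payoff than Right against every column: 5 > 2, 8 > 1, 11 > 6.
So Right is strictly dominated and the server never plays it.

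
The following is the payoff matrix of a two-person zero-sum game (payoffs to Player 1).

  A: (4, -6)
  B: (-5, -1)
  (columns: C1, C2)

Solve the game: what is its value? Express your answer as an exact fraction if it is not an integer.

-17/7

Row minima: A → -6, B → -5; maximin = -5.
Column maxima: C1 → 4, C2 → -1; minimax = -1.
-5 ≠ -1, so there is no saddle point; optimal play is mixed.
Let Player 1 play A with probability p. Expected payoff against C1: 4p + (-5)(1−p) = 9p − 5; against C2: (-6)p + (-1)(1−p) = −5p − 1.
Setting these equal: 9p − 5 = −5p − 1 ⇒ 14p = 4 ⇒ p = 2/7, and the value is (9)·(2/7) − 5 = -17/7.
For Player 2: with q = P(C1), equating A's and B's payoffs gives 10q − 6 = −4q − 1 ⇒ q = 5/14.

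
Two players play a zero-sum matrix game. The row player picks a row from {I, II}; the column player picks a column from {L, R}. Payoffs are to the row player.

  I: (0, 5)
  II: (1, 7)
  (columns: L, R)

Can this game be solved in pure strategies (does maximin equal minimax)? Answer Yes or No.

Row minima: I → 0, II → 1; maximin = 1.
Column maxima: L → 1, R → 7; minimax = 1.
maximin = minimax = 1, so a saddle point exists.

Yes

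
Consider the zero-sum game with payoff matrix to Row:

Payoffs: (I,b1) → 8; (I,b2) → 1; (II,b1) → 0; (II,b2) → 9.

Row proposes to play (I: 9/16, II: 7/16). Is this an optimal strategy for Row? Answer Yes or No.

Against b1 this mix gives (9/16)·8 + (7/16)·0 = 9/2.
Against b2 this mix gives (9/16)·1 + (7/16)·9 = 9/2.
All of Column's active replies (b1, b2) yield 9/2, and no column does worse for Row. The mix makes Column indifferent and guarantees 9/2, so it is optimal.

Yes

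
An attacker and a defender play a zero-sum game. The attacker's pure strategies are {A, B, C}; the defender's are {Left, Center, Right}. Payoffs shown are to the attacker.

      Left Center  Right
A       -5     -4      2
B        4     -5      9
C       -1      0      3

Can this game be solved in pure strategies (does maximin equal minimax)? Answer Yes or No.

Row minima: A → -5, B → -5, C → -1; maximin = -1.
Column maxima: Left → 4, Center → 0, Right → 9; minimax = 0.
-1 ≠ 0, so no pure-strategy equilibrium exists.

No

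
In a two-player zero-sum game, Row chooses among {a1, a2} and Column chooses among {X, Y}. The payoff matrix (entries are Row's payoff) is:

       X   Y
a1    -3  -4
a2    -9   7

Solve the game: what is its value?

-57/17

Row minima: a1 → -4, a2 → -9; maximin = -4.
Column maxima: X → -3, Y → 7; minimax = -3.
-4 ≠ -3, so there is no saddle point; optimal play is mixed.
Let Row play a1 with probability p. Expected payoff against X: (-3)p + (-9)(1−p) = 6p − 9; against Y: (-4)p + 7(1−p) = −11p + 7.
Setting these equal: 6p − 9 = −11p + 7 ⇒ 17p = 16 ⇒ p = 16/17, and the value is (6)·(16/17) − 9 = -57/17.
For Column: with q = P(X), equating a1's and a2's payoffs gives q − 4 = −16q + 7 ⇒ q = 11/17.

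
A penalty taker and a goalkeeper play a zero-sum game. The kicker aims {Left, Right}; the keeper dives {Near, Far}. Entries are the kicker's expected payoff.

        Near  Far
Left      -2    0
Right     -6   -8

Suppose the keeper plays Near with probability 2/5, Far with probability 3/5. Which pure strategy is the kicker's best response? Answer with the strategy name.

Left

Expected payoff of Left: (2/5)·(-2) + (3/5)·0 = -4/5.
Expected payoff of Right: (2/5)·(-6) + (3/5)·(-8) = -36/5.
The largest is -4/5, so the kicker's best response is Left.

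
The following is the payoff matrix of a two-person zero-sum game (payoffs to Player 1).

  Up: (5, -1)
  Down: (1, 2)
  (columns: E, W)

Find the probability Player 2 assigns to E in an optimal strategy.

Row minima: Up → -1, Down → 1; maximin = 1.
Column maxima: E → 5, W → 2; minimax = 2.
1 ≠ 2, so there is no saddle point; optimal play is mixed.
Let Player 1 play Up with probability p. Expected payoff against E: 5p + 1(1−p) = 4p + 1; against W: (-1)p + 2(1−p) = −3p + 2.
Setting these equal: 4p + 1 = −3p + 2 ⇒ 7p = 1 ⇒ p = 1/7, and the value is (4)·(1/7) + 1 = 11/7.
For Player 2: with q = P(E), equating Up's and Down's payoffs gives 6q − 1 = −q + 2 ⇒ q = 3/7.

3/7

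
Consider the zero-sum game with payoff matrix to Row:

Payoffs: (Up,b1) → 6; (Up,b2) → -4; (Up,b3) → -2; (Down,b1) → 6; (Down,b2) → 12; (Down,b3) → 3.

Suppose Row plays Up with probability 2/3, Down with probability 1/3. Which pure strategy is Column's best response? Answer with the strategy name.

b3

If Column plays b1, Row's expected payoff is (2/3)·6 + (1/3)·6 = 6.
If Column plays b2, Row's expected payoff is (2/3)·(-4) + (1/3)·12 = 4/3.
If Column plays b3, Row's expected payoff is (2/3)·(-2) + (1/3)·3 = -1/3.
Column minimizes Row's payoff; the smallest is -1/3, so the best response is b3.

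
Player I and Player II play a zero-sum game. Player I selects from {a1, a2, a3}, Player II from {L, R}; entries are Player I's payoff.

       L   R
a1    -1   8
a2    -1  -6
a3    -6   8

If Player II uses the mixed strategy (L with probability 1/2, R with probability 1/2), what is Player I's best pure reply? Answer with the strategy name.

a1

Expected payoff of a1: (1/2)·(-1) + (1/2)·8 = 7/2.
Expected payoff of a2: (1/2)·(-1) + (1/2)·(-6) = -7/2.
Expected payoff of a3: (1/2)·(-6) + (1/2)·8 = 1.
The largest is 7/2, so Player I's best response is a1.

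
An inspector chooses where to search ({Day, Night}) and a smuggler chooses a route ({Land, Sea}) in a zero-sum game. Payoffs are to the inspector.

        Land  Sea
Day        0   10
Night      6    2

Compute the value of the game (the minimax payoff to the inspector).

Row minima: Day → 0, Night → 2; maximin = 2.
Column maxima: Land → 6, Sea → 10; minimax = 6.
2 ≠ 6, so there is no saddle point; optimal play is mixed.
Let the inspector play Day with probability p. Expected payoff against Land: 0p + 6(1−p) = −6p + 6; against Sea: 10p + 2(1−p) = 8p + 2.
Setting these equal: −6p + 6 = 8p + 2 ⇒ −14p = -4 ⇒ p = 2/7, and the value is (-6)·(2/7) + 6 = 30/7.
For the smuggler: with q = P(Land), equating Day's and Night's payoffs gives −10q + 10 = 4q + 2 ⇒ q = 4/7.

30/7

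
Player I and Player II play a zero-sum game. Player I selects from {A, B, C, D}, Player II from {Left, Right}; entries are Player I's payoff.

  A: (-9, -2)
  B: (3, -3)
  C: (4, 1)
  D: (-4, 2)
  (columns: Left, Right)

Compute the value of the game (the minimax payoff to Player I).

Row minima: A → -9, B → -3, C → 1, D → -4; maximin = 1.
Column maxima: Left → 4, Right → 2; minimax = 2.
1 ≠ 2, so there is no saddle point; optimal play is mixed.
A is strictly dominated by C, so Player I never plays it.
B is strictly dominated by C, so Player I never plays it.
On the remaining 2×2 (C, D vs Left, Right):
Let Player I play C with probability p. Expected payoff against Left: 4p + (-4)(1−p) = 8p − 4; against Right: 1p + 2(1−p) = −p + 2.
Setting these equal: 8p − 4 = −p + 2 ⇒ 9p = 6 ⇒ p = 2/3, and the value is (8)·(2/3) − 4 = 4/3.
For Player II: with q = P(Left), equating C's and D's payoffs gives 3q + 1 = −6q + 2 ⇒ q = 1/9.

4/3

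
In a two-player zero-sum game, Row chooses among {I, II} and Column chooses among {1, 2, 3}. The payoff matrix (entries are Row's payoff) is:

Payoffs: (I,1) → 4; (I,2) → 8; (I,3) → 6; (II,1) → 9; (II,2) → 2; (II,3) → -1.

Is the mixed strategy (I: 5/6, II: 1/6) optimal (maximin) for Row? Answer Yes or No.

Against 1 this mix gives (5/6)·4 + (1/6)·9 = 29/6.
Against 2 this mix gives (5/6)·8 + (1/6)·2 = 7.
Against 3 this mix gives (5/6)·6 + (1/6)·(-1) = 29/6.
All of Column's active replies (1, 3) yield 29/6, and no column does worse for Row. The mix makes Column indifferent and guarantees 29/6, so it is optimal.

Yes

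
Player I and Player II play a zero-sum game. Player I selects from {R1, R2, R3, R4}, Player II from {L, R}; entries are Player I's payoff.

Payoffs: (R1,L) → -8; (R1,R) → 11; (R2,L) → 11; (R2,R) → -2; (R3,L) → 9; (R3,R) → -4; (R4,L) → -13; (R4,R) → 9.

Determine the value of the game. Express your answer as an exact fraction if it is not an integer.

105/32

Row minima: R1 → -8, R2 → -2, R3 → -4, R4 → -13; maximin = -2.
Column maxima: L → 11, R → 11; minimax = 11.
-2 ≠ 11, so there is no saddle point; optimal play is mixed.
R3 is strictly dominated by R2, so Player I never plays it.
R4 is strictly dominated by R1, so Player I never plays it.
On the remaining 2×2 (R1, R2 vs L, R):
Let Player I play R1 with probability p. Expected payoff against L: (-8)p + 11(1−p) = −19p + 11; against R: 11p + (-2)(1−p) = 13p − 2.
Setting these equal: −19p + 11 = 13p − 2 ⇒ −32p = -13 ⇒ p = 13/32, and the value is (-19)·(13/32) + 11 = 105/32.
For Player II: with q = P(L), equating R1's and R2's payoffs gives −19q + 11 = 13q − 2 ⇒ q = 13/32.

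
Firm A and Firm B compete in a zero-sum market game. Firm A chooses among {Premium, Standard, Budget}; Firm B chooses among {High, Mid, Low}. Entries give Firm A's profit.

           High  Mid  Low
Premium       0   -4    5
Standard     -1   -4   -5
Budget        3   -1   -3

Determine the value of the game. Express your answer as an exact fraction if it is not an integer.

Row minima: Premium → -4, Standard → -5, Budget → -3; maximin = -3.
Column maxima: High → 3, Mid → -1, Low → 5; minimax = -1.
-3 ≠ -1, so there is no saddle point; optimal play is mixed.
Standard is strictly dominated by Budget, so Firm A never plays it.
High is strictly dominated by Mid (it gives Firm A strictly more in every row), so Firm B never plays it.
On the remaining 2×2 (Premium, Budget vs Mid, Low):
Let Firm A play Premium with probability p. Expected payoff against Mid: (-4)p + (-1)(1−p) = −3p − 1; against Low: 5p + (-3)(1−p) = 8p − 3.
Setting these equal: −3p − 1 = 8p − 3 ⇒ −11p = -2 ⇒ p = 2/11, and the value is (-3)·(2/11) − 1 = -17/11.
For Firm B: with q = P(Mid), equating Premium's and Budget's payoffs gives −9q + 5 = 2q − 3 ⇒ q = 8/11.

-17/11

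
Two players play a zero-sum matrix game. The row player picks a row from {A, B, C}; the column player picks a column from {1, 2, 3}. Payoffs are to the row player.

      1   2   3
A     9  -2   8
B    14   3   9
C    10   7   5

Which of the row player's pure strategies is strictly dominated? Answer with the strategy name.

A

B gives a strictly higher payoff than A against every column: 14 > 9, 3 > -2, 9 > 8.
So A is strictly dominated and the row player never plays it.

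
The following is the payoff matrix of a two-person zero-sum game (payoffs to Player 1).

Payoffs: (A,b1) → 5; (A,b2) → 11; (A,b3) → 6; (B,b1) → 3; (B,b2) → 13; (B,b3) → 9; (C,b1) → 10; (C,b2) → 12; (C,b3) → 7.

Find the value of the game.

Row minima: A → 5, B → 3, C → 7; maximin = 7.
Column maxima: b1 → 10, b2 → 13, b3 → 9; minimax = 9.
7 ≠ 9, so there is no saddle point; optimal play is mixed.
A is strictly dominated by C, so Player 1 never plays it.
b2 is strictly dominated by b1 (it gives Player 1 strictly more in every row), so Player 2 never plays it.
On the remaining 2×2 (B, C vs b1, b3):
Let Player 1 play B with probability p. Expected payoff against b1: 3p + 10(1−p) = −7p + 10; against b3: 9p + 7(1−p) = 2p + 7.
Setting these equal: −7p + 10 = 2p + 7 ⇒ −9p = -3 ⇒ p = 1/3, and the value is (-7)·(1/3) + 10 = 23/3.
For Player 2: with q = P(b1), equating B's and C's payoffs gives −6q + 9 = 3q + 7 ⇒ q = 2/9.

23/3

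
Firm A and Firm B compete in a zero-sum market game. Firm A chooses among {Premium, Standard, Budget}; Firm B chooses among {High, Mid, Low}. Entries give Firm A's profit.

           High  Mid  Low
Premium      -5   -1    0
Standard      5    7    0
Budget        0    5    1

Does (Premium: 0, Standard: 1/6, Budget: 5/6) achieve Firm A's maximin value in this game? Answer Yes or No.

Against High this mix gives (1/6)·5 + (5/6)·0 = 5/6.
Against Mid this mix gives (1/6)·7 + (5/6)·5 = 16/3.
Against Low this mix gives (1/6)·0 + (5/6)·1 = 5/6.
All of Firm B's active replies (High, Low) yield 5/6, and no column does worse for Firm A. The mix makes Firm B indifferent and guarantees 5/6, so it is optimal.

Yes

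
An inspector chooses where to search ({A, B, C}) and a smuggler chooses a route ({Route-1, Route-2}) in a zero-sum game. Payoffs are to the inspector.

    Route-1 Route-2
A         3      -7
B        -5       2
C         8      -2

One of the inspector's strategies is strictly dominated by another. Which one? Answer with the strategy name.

A

C gives a strictly higher payoff than A against every column: 8 > 3, -2 > -7.
So A is strictly dominated and the inspector never plays it.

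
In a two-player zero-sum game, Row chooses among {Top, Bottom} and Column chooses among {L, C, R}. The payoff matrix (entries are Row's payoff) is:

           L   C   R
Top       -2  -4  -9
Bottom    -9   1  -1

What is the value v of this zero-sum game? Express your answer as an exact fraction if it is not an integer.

Row minima: Top → -9, Bottom → -9; maximin = -9.
Column maxima: L → -2, C → 1, R → -1; minimax = -2.
-9 ≠ -2, so there is no saddle point; optimal play is mixed.
C is strictly dominated by R (it gives Row strictly more in every row), so Column never plays it.
On the remaining 2×2 (Top, Bottom vs L, R):
Let Row play Top with probability p. Expected payoff against L: (-2)p + (-9)(1−p) = 7p − 9; against R: (-9)p + (-1)(1−p) = −8p − 1.
Setting these equal: 7p − 9 = −8p − 1 ⇒ 15p = 8 ⇒ p = 8/15, and the value is (7)·(8/15) − 9 = -79/15.
For Column: with q = P(L), equating Top's and Bottom's payoffs gives 7q − 9 = −8q − 1 ⇒ q = 8/15.

-79/15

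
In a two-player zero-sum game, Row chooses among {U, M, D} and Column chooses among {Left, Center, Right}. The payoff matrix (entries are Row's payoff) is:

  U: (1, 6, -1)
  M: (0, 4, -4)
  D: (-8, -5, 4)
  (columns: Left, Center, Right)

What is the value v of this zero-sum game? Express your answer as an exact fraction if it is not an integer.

-2/7

Row minima: U → -1, M → -4, D → -8; maximin = -1.
Column maxima: Left → 1, Center → 6, Right → 4; minimax = 1.
-1 ≠ 1, so there is no saddle point; optimal play is mixed.
M is strictly dominated by U, so Row never plays it.
Center is strictly dominated by Left (it gives Row strictly more in every row), so Column never plays it.
On the remaining 2×2 (U, D vs Left, Right):
Let Row play U with probability p. Expected payoff against Left: 1p + (-8)(1−p) = 9p − 8; against Right: (-1)p + 4(1−p) = −5p + 4.
Setting these equal: 9p − 8 = −5p + 4 ⇒ 14p = 12 ⇒ p = 6/7, and the value is (9)·(6/7) − 8 = -2/7.
For Column: with q = P(Left), equating U's and D's payoffs gives 2q − 1 = −12q + 4 ⇒ q = 5/14.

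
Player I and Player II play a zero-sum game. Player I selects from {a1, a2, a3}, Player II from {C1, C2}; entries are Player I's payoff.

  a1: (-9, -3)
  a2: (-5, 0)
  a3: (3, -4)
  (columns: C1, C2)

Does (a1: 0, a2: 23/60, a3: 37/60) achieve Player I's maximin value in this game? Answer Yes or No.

No

Against C1 this mix gives (23/60)·(-5) + (37/60)·3 = -1/15.
Against C2 this mix gives (23/60)·0 + (37/60)·(-4) = -37/15.
Player II will play C2, holding Player I to -37/15. Shifting weight toward the row that does better against C2 would raise this floor (the equalizing mix achieves -5/3 against both C2 and C1), so the proposed strategy is not optimal.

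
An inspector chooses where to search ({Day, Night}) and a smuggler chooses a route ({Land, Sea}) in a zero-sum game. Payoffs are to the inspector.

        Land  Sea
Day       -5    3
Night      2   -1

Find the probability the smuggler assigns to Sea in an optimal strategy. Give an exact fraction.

Row minima: Day → -5, Night → -1; maximin = -1.
Column maxima: Land → 2, Sea → 3; minimax = 2.
-1 ≠ 2, so there is no saddle point; optimal play is mixed.
Let the inspector play Day with probability p. Expected payoff against Land: (-5)p + 2(1−p) = −7p + 2; against Sea: 3p + (-1)(1−p) = 4p − 1.
Setting these equal: −7p + 2 = 4p − 1 ⇒ −11p = -3 ⇒ p = 3/11, and the value is (-7)·(3/11) + 2 = 1/11.
For the smuggler: with q = P(Land), equating Day's and Night's payoffs gives −8q + 3 = 3q − 1 ⇒ q = 4/11.

7/11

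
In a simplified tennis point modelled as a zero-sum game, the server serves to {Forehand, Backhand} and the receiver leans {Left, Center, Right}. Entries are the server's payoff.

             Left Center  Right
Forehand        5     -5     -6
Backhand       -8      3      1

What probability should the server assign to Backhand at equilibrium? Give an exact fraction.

Row minima: Forehand → -6, Backhand → -8; maximin = -6.
Column maxima: Left → 5, Center → 3, Right → 1; minimax = 1.
-6 ≠ 1, so there is no saddle point; optimal play is mixed.
Center is strictly dominated by Right (it gives the server strictly more in every row), so the receiver never plays it.
On the remaining 2×2 (Forehand, Backhand vs Left, Right):
Let the server play Forehand with probability p. Expected payoff against Left: 5p + (-8)(1−p) = 13p − 8; against Right: (-6)p + 1(1−p) = −7p + 1.
Setting these equal: 13p − 8 = −7p + 1 ⇒ 20p = 9 ⇒ p = 9/20, and the value is (13)·(9/20) − 8 = -43/20.
For the receiver: with q = P(Left), equating Forehand's and Backhand's payoffs gives 11q − 6 = −9q + 1 ⇒ q = 7/20.

11/20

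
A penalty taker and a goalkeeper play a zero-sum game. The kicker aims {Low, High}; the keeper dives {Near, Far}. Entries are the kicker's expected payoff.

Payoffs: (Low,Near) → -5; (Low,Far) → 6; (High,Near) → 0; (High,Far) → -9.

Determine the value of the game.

Row minima: Low → -5, High → -9; maximin = -5.
Column maxima: Near → 0, Far → 6; minimax = 0.
-5 ≠ 0, so there is no saddle point; optimal play is mixed.
Let the kicker play Low with probability p. Expected payoff against Near: (-5)p + 0(1−p) = −5p; against Far: 6p + (-9)(1−p) = 15p − 9.
Setting these equal: −5p = 15p − 9 ⇒ −20p = -9 ⇒ p = 9/20, and the value is (-5)·(9/20) = -9/4.
For the keeper: with q = P(Near), equating Low's and High's payoffs gives −11q + 6 = 9q − 9 ⇒ q = 3/4.

-9/4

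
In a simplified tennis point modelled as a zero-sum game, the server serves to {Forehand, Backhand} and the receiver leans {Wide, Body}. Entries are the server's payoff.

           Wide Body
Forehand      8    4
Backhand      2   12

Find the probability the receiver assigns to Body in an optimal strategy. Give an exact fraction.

3/7

Row minima: Forehand → 4, Backhand → 2; maximin = 4.
Column maxima: Wide → 8, Body → 12; minimax = 8.
4 ≠ 8, so there is no saddle point; optimal play is mixed.
Let the server play Forehand with probability p. Expected payoff against Wide: 8p + 2(1−p) = 6p + 2; against Body: 4p + 12(1−p) = −8p + 12.
Setting these equal: 6p + 2 = −8p + 12 ⇒ 14p = 10 ⇒ p = 5/7, and the value is (6)·(5/7) + 2 = 44/7.
For the receiver: with q = P(Wide), equating Forehand's and Backhand's payoffs gives 4q + 4 = −10q + 12 ⇒ q = 4/7.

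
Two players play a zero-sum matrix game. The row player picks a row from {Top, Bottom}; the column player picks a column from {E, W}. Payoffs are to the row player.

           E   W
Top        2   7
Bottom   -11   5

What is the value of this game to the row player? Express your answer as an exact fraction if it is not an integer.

2

Row minima: Top → 2, Bottom → -11; maximin = 2.
Column maxima: E → 2, W → 7; minimax = 2.
Since maximin = minimax = 2, there is a saddle point and the value is 2.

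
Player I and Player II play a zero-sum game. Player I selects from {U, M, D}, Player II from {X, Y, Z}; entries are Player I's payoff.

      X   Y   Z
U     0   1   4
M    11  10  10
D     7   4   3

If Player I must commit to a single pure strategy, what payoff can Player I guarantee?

Row minima: U → 0, M → 10, D → 3.
The best of these is 10.

10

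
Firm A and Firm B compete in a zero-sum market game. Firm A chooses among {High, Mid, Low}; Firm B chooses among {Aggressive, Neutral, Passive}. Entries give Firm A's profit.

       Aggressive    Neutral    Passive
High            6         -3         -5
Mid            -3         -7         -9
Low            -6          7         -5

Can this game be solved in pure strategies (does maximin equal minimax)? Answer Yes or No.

Row minima: High → -5, Mid → -9, Low → -6; maximin = -5.
Column maxima: Aggressive → 6, Neutral → 7, Passive → -5; minimax = -5.
maximin = minimax = -5, so a saddle point exists.

Yes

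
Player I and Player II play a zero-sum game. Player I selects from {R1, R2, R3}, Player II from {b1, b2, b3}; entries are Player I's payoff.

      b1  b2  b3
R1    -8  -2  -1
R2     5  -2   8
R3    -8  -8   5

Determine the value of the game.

-2

Row minima: R1 → -8, R2 → -2, R3 → -8; maximin = -2.
Column maxima: b1 → 5, b2 → -2, b3 → 8; minimax = -2.
Since maximin = minimax = -2, there is a saddle point and the value is -2.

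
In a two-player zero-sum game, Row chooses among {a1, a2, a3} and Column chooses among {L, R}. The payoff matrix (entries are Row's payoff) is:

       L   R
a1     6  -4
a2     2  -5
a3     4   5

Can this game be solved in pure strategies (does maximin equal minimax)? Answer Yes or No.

Row minima: a1 → -4, a2 → -5, a3 → 4; maximin = 4.
Column maxima: L → 6, R → 5; minimax = 5.
4 ≠ 5, so no pure-strategy equilibrium exists.

No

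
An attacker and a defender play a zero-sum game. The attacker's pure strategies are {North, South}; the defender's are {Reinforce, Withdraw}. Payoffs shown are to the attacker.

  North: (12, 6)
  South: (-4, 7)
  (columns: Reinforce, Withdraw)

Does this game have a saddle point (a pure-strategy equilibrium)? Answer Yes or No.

No

Row minima: North → 6, South → -4; maximin = 6.
Column maxima: Reinforce → 12, Withdraw → 7; minimax = 7.
6 ≠ 7, so no pure-strategy equilibrium exists.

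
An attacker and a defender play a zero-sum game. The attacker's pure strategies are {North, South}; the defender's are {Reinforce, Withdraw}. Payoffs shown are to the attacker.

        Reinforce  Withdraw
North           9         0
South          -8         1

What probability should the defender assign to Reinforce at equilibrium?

1/18

Row minima: North → 0, South → -8; maximin = 0.
Column maxima: Reinforce → 9, Withdraw → 1; minimax = 1.
0 ≠ 1, so there is no saddle point; optimal play is mixed.
Let the attacker play North with probability p. Expected payoff against Reinforce: 9p + (-8)(1−p) = 17p − 8; against Withdraw: 0p + 1(1−p) = −p + 1.
Setting these equal: 17p − 8 = −p + 1 ⇒ 18p = 9 ⇒ p = 1/2, and the value is (17)·(1/2) − 8 = 1/2.
For the defender: with q = P(Reinforce), equating North's and South's payoffs gives 9q = −9q + 1 ⇒ q = 1/18.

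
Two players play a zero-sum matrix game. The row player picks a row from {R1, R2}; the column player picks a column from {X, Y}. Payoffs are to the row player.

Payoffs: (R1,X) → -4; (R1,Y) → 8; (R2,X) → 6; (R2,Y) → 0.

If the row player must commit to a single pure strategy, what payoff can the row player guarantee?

Row minima: R1 → -4, R2 → 0.
The best of these is 0.

0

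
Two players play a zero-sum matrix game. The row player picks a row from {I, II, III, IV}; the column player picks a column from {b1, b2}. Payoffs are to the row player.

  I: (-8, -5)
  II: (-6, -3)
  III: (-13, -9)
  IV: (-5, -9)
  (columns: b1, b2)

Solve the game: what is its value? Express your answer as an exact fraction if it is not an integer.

Row minima: I → -8, II → -6, III → -13, IV → -9; maximin = -6.
Column maxima: b1 → -5, b2 → -3; minimax = -5.
-6 ≠ -5, so there is no saddle point; optimal play is mixed.
I is strictly dominated by II, so the row player never plays it.
III is strictly dominated by II, so the row player never plays it.
On the remaining 2×2 (II, IV vs b1, b2):
Let the row player play II with probability p. Expected payoff against b1: (-6)p + (-5)(1−p) = −p − 5; against b2: (-3)p + (-9)(1−p) = 6p − 9.
Setting these equal: −p − 5 = 6p − 9 ⇒ −7p = -4 ⇒ p = 4/7, and the value is (-1)·(4/7) − 5 = -39/7.
For the column player: with q = P(b1), equating II's and IV's payoffs gives −3q − 3 = 4q − 9 ⇒ q = 6/7.

-39/7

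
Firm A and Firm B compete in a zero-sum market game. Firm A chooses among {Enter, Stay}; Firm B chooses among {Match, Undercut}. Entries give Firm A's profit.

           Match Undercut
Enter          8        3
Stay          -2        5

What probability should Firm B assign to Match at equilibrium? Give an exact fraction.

1/6

Row minima: Enter → 3, Stay → -2; maximin = 3.
Column maxima: Match → 8, Undercut → 5; minimax = 5.
3 ≠ 5, so there is no saddle point; optimal play is mixed.
Let Firm A play Enter with probability p. Expected payoff against Match: 8p + (-2)(1−p) = 10p − 2; against Undercut: 3p + 5(1−p) = −2p + 5.
Setting these equal: 10p − 2 = −2p + 5 ⇒ 12p = 7 ⇒ p = 7/12, and the value is (10)·(7/12) − 2 = 23/6.
For Firm B: with q = P(Match), equating Enter's and Stay's payoffs gives 5q + 3 = −7q + 5 ⇒ q = 1/6.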